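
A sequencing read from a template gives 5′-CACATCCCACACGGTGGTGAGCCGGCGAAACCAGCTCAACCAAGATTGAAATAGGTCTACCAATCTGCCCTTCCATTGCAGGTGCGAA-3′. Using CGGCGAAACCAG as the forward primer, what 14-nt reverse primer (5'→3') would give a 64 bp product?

5'-CGCACCTGCAATGG-3'

The forward primer binds at positions 23–34, so a 64 bp product ends at position 23 + 64 − 1 = 86.
The reverse primer anneals to the top strand over positions 73–86, i.e. to CCATTGCAGGTGCG.
Its sequence written 5'→3' is the reverse complement: CGCACCTGCAATGG.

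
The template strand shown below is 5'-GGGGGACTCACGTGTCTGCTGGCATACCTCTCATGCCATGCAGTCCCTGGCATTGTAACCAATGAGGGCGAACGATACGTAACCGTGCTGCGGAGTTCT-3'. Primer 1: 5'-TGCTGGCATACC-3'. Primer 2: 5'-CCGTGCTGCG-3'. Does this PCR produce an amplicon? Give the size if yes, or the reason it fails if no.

Primer 1 (TGCTGGCATACC) matches the top strand at positions 17–28 (3' end points downstream).
Primer 2 (CCGTGCTGCG) also matches the top strand directly, at positions 83–92 — its reverse complement CGCAGCACGG is not present.
Both primers anneal to the bottom strand with 3' ends pointing the same way, so neither can prime synthesis back toward the other.

No product — both primers anneal to the same strand and extend in the same direction.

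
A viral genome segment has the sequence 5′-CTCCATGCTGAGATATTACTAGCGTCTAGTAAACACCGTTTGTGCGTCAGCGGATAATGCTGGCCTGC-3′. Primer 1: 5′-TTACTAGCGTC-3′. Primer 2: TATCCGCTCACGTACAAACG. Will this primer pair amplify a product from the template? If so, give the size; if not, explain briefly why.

Primer 2 (TATCCGCTCACGTACAAACG) does not match the top strand, and its reverse complement CGTTTGTACGTGAGCGGATA does not match either.
With no annealing site for primer 2, no amplification occurs.

No product — primer 2 has no binding site in the template.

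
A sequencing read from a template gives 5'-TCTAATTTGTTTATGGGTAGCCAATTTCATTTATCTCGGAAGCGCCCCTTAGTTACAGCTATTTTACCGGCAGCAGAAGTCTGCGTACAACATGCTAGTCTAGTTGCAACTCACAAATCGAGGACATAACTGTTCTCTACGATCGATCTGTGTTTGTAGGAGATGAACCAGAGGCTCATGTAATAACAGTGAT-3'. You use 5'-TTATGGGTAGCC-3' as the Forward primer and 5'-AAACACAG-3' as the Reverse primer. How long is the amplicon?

145 bp

The forward primer matches the template at positions 11–22.
Reverse complement of the reverse primer: CTGTGTTT. This occurs on the top strand at positions 148–155.
Amplicon spans positions 11–155: 145 bp.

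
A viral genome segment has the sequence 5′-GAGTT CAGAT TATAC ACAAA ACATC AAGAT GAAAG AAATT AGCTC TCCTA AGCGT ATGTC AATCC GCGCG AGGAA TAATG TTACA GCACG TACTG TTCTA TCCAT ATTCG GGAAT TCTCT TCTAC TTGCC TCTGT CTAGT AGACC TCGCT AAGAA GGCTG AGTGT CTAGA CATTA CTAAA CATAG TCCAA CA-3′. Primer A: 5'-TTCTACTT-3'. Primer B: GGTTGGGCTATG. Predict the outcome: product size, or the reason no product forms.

Primer B (GGTTGGGCTATG) does not match the top strand, and its reverse complement CATAGCCCAACC does not match either.
With no annealing site for primer B, no amplification occurs.

No product — primer B has no binding site in the template.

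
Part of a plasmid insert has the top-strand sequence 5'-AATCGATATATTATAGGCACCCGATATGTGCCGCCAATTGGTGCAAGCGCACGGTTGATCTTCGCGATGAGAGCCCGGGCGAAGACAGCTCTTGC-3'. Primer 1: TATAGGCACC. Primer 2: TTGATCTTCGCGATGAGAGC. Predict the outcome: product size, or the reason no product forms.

Primer 1 (TATAGGCACC) matches the top strand at positions 12–21 (3' end points downstream).
Primer 2 (TTGATCTTCGCGATGAGAGC) also matches the top strand directly, at positions 55–74 — its reverse complement GCTCTCATCGCGAAGATCAA is not present.
Both primers anneal to the bottom strand with 3' ends pointing the same way, so neither can prime synthesis back toward the other.

No product — both primers anneal to the same strand and extend in the same direction.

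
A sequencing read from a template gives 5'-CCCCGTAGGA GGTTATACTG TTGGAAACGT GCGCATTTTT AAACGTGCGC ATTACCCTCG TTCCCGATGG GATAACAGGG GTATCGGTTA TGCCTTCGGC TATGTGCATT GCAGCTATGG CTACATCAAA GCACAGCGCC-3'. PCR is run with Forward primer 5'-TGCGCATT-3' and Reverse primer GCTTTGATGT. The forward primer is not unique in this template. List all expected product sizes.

The forward primer TGCGCATT matches the top strand at positions 30–37, 46–53.
The reverse primer's reverse complement is ACATCAAAGC, matching at positions 123–132.
Each forward site pairs with the reverse site to give a product ending at position 132: sizes 103, 87 bp.

103 bp, 87 bp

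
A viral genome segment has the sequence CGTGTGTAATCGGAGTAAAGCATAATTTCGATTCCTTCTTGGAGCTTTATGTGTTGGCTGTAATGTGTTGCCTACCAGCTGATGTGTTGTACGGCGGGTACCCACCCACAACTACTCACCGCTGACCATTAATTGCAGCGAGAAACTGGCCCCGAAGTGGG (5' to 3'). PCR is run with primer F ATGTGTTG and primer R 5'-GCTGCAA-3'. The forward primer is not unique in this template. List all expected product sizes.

91 bp, 77 bp, 58 bp

The forward primer ATGTGTTG matches the top strand at positions 49–56, 63–70, 82–89.
The reverse primer's reverse complement is TTGCAGC, matching at positions 133–139.
Each forward site pairs with the reverse site to give a product ending at position 139: sizes 91, 77, 58 bp.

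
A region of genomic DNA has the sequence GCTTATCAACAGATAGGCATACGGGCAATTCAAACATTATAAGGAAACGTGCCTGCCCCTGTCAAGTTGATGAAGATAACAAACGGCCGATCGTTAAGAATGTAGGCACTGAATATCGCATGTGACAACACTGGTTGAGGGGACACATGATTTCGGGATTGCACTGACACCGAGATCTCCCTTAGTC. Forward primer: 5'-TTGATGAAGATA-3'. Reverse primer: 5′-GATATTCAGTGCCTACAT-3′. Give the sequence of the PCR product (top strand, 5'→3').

5'-TTGATGAAGATAACAAACGGCCGATCGTTAAGAATGTAGGCACTGAATATC-3'

Forward primer TTGATGAAGATA is found on the top strand at positions 67–78.
Taking the reverse complement of GATATTCAGTGCCTACAT gives ATGTAGGCACTGAATATC, found at positions 100–117 on the template; the primer anneals here to the top strand with its 3' end pointing upstream.
The product is the template from position 67 through 117 (51 bp).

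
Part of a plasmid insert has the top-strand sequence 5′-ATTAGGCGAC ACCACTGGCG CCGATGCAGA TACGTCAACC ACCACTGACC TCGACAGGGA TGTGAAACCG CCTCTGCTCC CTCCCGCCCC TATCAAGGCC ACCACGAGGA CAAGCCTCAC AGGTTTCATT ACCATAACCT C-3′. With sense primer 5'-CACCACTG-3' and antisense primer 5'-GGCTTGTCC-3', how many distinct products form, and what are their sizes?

The forward primer CACCACTG matches the top strand at positions 10–17, 40–47.
The reverse primer's reverse complement is GGACAAGCC, matching at positions 108–116.
Each forward site pairs with the reverse site to give a product ending at position 116: sizes 107, 77 bp.

Two products: 107 bp, 77 bp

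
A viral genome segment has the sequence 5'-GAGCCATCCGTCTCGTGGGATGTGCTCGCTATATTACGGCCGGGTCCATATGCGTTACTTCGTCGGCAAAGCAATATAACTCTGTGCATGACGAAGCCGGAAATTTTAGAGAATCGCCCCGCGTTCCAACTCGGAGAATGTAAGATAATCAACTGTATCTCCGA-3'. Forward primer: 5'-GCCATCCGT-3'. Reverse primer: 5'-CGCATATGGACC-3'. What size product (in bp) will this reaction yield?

Scanning the template, GCCATCCGT occurs at positions 3–11; this primer anneals to the bottom strand there with its 3' end pointing downstream.
The reverse primer's reverse complement is GGTCCATATGCG, which matches the template at positions 43–54.
Amplicon spans positions 3–54: 52 bp.

52 bp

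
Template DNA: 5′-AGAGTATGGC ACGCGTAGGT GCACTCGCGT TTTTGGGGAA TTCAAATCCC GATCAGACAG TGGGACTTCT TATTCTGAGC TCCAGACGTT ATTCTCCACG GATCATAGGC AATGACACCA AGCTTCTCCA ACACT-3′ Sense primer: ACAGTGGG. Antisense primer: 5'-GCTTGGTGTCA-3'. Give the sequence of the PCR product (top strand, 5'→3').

5'-ACAGTGGGACTTCTTATTCTGAGCTCCAGACGTTATTCTCCACGGATCATAGGCAATGACACCAAGC-3'

Scanning the template, ACAGTGGG occurs at positions 57–64; this primer anneals to the bottom strand there with its 3' end pointing downstream.
The reverse primer's reverse complement is TGACACCAAGC, which matches the template at positions 113–123.
The product is the template from position 57 through 123 (67 bp).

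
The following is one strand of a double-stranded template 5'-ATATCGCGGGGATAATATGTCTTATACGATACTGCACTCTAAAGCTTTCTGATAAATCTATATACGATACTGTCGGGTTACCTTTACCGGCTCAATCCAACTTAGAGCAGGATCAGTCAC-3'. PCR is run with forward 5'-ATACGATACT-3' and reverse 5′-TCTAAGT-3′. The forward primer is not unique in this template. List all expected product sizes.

The forward primer ATACGATACT matches the top strand at positions 24–33, 62–71.
The reverse primer's reverse complement is ACTTAGA, matching at positions 100–106.
Each forward site pairs with the reverse site to give a product ending at position 106: sizes 83, 45 bp.

83 bp, 45 bp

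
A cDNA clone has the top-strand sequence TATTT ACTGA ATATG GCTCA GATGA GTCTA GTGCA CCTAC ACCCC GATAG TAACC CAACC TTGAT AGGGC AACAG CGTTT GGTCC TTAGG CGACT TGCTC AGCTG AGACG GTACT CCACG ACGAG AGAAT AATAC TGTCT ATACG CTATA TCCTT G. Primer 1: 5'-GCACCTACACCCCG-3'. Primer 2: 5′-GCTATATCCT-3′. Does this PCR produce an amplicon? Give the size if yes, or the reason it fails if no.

Primer 1 (GCACCTACACCCCG) matches the top strand at positions 33–46 (3' end points downstream).
Primer 2 (GCTATATCCT) also matches the top strand directly, at positions 145–154 — its reverse complement AGGATATAGC is not present.
Both primers anneal to the bottom strand with 3' ends pointing the same way, so neither can prime synthesis back toward the other.

No product — both primers anneal to the same strand and extend in the same direction.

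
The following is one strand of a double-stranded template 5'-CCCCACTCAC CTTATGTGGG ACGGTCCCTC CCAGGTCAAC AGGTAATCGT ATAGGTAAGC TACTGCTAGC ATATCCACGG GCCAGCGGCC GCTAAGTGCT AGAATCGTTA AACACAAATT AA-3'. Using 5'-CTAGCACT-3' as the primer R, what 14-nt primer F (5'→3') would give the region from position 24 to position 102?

5'-GTCCCTCCCAGGTC-3'

The reverse primer's reverse complement AGTGCTAG matches the template at positions 95–102; the product starts at position 24.
The forward primer is identical to the top strand over positions 24–37: GTCCCTCCCAGGTC.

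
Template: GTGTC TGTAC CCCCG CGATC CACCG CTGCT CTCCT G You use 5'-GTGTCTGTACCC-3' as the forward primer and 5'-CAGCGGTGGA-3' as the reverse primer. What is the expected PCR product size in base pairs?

Forward primer GTGTCTGTACCC is found on the top strand at positions 1–12.
Taking the reverse complement of CAGCGGTGGA gives TCCACCGCTG, found at positions 19–28 on the template; the primer anneals here to the top strand with its 3' end pointing upstream.
Amplicon spans positions 1–28: 28 bp.

28 bp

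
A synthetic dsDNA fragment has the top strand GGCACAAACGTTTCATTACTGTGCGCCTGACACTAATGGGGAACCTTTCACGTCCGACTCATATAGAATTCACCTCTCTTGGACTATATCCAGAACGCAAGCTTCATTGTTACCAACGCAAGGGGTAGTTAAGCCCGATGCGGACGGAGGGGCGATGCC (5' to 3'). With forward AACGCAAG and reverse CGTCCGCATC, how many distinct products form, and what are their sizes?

Two products: 53 bp, 32 bp

The forward primer AACGCAAG matches the top strand at positions 94–101, 115–122.
The reverse primer's reverse complement is GATGCGGACG, matching at positions 137–146.
Each forward site pairs with the reverse site to give a product ending at position 146: sizes 53, 32 bp.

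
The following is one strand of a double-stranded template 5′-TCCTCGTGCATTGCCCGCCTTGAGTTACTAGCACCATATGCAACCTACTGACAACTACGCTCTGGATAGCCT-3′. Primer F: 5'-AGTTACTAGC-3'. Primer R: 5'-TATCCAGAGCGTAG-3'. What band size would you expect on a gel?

46 bp

Scanning the template, AGTTACTAGC occurs at positions 23–32; this primer anneals to the bottom strand there with its 3' end pointing downstream.
Reverse complement of the reverse primer: CTACGCTCTGGATA. This occurs on the top strand at positions 55–68.
Amplicon spans positions 23–68: 46 bp.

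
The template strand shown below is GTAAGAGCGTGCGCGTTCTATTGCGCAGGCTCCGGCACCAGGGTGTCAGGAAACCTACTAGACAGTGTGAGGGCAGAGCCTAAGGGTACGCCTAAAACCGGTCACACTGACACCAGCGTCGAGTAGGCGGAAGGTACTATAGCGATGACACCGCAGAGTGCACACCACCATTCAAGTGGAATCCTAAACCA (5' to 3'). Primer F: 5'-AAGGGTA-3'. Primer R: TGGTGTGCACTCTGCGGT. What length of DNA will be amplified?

86 bp

Forward primer AAGGGTA is found on the top strand at positions 82–88.
Taking the reverse complement of TGGTGTGCACTCTGCGGT gives ACCGCAGAGTGCACACCA, found at positions 150–167 on the template; the primer anneals here to the top strand with its 3' end pointing upstream.
Product length = (reverse-primer end) − (forward-primer start) + 1 = 167 − 82 + 1 = 86 bp.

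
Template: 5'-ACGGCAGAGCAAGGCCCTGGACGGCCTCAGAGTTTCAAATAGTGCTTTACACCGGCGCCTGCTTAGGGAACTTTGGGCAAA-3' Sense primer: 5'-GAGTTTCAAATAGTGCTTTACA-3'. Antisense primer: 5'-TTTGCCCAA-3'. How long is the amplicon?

The forward primer matches the template at positions 30–51.
The reverse primer's reverse complement is TTGGGCAAA, which matches the template at positions 73–81.
The product runs from position 30 to position 81, so its length is 81 − 30 + 1 = 52 bp.

52 bp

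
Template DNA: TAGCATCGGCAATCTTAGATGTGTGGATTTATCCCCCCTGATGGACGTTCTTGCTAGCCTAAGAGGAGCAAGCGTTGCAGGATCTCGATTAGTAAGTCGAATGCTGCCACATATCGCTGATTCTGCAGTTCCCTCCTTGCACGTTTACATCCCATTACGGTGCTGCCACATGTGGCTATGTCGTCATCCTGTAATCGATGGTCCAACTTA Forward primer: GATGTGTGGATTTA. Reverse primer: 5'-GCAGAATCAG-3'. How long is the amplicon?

109 bp

Forward primer GATGTGTGGATTTA is found on the top strand at positions 18–31.
Taking the reverse complement of GCAGAATCAG gives CTGATTCTGC, found at positions 117–126 on the template; the primer anneals here to the top strand with its 3' end pointing upstream.
The product runs from position 18 to position 126, so its length is 126 − 18 + 1 = 109 bp.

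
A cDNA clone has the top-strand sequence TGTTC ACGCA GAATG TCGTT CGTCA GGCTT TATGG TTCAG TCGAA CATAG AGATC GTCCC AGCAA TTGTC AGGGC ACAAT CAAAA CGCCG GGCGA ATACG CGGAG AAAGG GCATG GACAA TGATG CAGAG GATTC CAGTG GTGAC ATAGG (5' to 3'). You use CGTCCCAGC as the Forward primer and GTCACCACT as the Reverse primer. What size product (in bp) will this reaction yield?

Forward primer CGTCCCAGC is found on the top strand at positions 55–63.
The reverse primer's reverse complement is AGTGGTGAC, which matches the template at positions 137–145.
Amplicon spans positions 55–145: 91 bp.

91 bp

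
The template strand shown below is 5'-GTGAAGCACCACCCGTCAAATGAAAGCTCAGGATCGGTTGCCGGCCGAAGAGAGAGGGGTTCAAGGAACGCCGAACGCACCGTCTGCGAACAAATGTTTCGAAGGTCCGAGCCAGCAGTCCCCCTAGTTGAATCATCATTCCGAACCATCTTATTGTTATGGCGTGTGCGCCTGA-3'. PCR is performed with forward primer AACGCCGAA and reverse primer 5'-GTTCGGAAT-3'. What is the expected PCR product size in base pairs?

The forward primer matches the template at positions 67–75.
Taking the reverse complement of GTTCGGAAT gives ATTCCGAAC, found at positions 138–146 on the template; the primer anneals here to the top strand with its 3' end pointing upstream.
The product runs from position 67 to position 146, so its length is 146 − 67 + 1 = 80 bp.

80 bp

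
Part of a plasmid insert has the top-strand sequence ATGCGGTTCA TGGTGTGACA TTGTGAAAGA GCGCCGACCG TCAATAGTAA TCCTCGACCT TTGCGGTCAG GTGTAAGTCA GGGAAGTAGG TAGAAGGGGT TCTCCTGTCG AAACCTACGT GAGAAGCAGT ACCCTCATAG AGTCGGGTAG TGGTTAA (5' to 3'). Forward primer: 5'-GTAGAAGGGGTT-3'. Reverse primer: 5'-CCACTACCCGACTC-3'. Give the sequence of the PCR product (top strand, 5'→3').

Scanning the template, GTAGAAGGGGTT occurs at positions 90–101; this primer anneals to the bottom strand there with its 3' end pointing downstream.
The reverse primer's reverse complement is GAGTCGGGTAGTGG, which matches the template at positions 140–153.
The product is the template from position 90 through 153 (64 bp).

5'-GTAGAAGGGGTTCTCCTGTCGAAACCTACGTGAGAAGCAGTACCCTCATAGAGTCGGGTAGTGG-3'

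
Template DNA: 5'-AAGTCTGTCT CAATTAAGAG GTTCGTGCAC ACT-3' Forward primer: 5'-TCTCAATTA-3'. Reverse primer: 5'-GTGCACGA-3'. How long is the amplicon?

23 bp

The forward primer matches the template at positions 8–16.
The reverse primer's reverse complement is TCGTGCAC, which matches the template at positions 23–30.
The product runs from position 8 to position 30, so its length is 30 − 8 + 1 = 23 bp.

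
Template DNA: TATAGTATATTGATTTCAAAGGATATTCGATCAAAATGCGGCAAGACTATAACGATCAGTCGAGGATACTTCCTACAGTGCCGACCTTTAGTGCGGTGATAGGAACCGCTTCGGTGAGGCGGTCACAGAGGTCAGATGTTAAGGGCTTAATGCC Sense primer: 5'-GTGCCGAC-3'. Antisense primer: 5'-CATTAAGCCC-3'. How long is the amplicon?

Forward primer GTGCCGAC is found on the top strand at positions 78–85.
Taking the reverse complement of CATTAAGCCC gives GGGCTTAATG, found at positions 143–152 on the template; the primer anneals here to the top strand with its 3' end pointing upstream.
The product runs from position 78 to position 152, so its length is 152 − 78 + 1 = 75 bp.

75 bp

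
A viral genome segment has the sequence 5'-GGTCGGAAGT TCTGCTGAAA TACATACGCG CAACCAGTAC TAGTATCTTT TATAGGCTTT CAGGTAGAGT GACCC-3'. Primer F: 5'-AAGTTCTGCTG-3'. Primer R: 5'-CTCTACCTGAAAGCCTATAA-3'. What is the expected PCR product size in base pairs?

Forward primer AAGTTCTGCTG is found on the top strand at positions 7–17.
Taking the reverse complement of CTCTACCTGAAAGCCTATAA gives TTATAGGCTTTCAGGTAGAG, found at positions 50–69 on the template; the primer anneals here to the top strand with its 3' end pointing upstream.
Product length = (reverse-primer end) − (forward-primer start) + 1 = 69 − 7 + 1 = 63 bp.

63 bp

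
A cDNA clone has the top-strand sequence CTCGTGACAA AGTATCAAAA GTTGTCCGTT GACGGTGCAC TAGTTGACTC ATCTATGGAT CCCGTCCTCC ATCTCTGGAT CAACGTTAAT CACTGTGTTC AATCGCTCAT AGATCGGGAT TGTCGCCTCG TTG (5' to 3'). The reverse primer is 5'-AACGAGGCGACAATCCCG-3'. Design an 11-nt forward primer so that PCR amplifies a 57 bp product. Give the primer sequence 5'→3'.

The reverse primer's reverse complement CGGGATTGTCGCCTCGTT matches the template at positions 115–132, so the product ends at position 132.
A 57 bp product then starts at position 132 − 57 + 1 = 76.
The forward primer is identical to the top strand there: TGGATCAACGT.

5'-TGGATCAACGT-3'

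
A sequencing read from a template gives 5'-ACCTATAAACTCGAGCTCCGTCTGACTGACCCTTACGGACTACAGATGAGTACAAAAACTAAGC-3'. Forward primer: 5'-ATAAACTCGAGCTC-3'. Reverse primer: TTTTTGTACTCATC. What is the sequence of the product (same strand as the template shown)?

5'-ATAAACTCGAGCTCCGTCTGACTGACCCTTACGGACTACAGATGAGTACAAAAA-3'

Scanning the template, ATAAACTCGAGCTC occurs at positions 5–18; this primer anneals to the bottom strand there with its 3' end pointing downstream.
Reverse complement of the reverse primer: GATGAGTACAAAAA. This occurs on the top strand at positions 45–58.
The product is the template from position 5 through 58 (54 bp).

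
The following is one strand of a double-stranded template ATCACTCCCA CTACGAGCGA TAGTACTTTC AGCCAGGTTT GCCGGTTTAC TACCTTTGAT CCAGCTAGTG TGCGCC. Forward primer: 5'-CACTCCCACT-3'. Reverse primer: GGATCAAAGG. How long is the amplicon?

The forward primer matches the template at positions 3–12.
The reverse primer's reverse complement is CCTTTGATCC, which matches the template at positions 53–62.
The product runs from position 3 to position 62, so its length is 62 − 3 + 1 = 60 bp.

60 bp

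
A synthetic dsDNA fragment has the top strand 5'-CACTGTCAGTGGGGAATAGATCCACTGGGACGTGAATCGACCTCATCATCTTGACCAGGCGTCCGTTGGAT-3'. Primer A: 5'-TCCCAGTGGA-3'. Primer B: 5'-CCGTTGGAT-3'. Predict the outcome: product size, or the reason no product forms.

Primer A (TCCCAGTGGA) has reverse complement TCCACTGGGA, which matches the top strand at positions 21–30; primer A anneals to the top strand there with its 3' end pointing upstream toward position 21.
Primer B (CCGTTGGAT) matches the top strand directly at positions 63–71; it anneals to the bottom strand with its 3' end pointing downstream toward position 71.
The 3' ends diverge (primer A extends toward position 1, primer B toward position 71), so the primers never converge on a shared product.

No product — the primers' 3' ends point away from each other.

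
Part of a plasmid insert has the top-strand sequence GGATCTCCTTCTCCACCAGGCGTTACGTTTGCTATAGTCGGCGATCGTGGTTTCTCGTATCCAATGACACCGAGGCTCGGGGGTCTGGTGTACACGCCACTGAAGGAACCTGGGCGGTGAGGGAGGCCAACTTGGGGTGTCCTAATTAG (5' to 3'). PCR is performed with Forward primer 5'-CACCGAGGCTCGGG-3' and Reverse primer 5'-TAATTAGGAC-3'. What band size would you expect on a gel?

Forward primer CACCGAGGCTCGGG is found on the top strand at positions 68–81.
Taking the reverse complement of TAATTAGGAC gives GTCCTAATTA, found at positions 139–148 on the template; the primer anneals here to the top strand with its 3' end pointing upstream.
Amplicon spans positions 68–148: 81 bp.

81 bp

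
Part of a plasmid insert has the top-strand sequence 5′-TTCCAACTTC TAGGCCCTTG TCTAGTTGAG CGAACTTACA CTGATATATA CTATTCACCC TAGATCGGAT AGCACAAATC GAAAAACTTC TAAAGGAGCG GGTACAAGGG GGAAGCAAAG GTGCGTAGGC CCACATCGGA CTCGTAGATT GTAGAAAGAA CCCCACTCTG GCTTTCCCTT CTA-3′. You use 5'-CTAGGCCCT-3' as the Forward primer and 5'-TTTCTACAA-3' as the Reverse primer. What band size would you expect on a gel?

148 bp

Forward primer CTAGGCCCT is found on the top strand at positions 10–18.
Reverse complement of the reverse primer: TTGTAGAAA. This occurs on the top strand at positions 149–157.
Amplicon spans positions 10–157: 148 bp.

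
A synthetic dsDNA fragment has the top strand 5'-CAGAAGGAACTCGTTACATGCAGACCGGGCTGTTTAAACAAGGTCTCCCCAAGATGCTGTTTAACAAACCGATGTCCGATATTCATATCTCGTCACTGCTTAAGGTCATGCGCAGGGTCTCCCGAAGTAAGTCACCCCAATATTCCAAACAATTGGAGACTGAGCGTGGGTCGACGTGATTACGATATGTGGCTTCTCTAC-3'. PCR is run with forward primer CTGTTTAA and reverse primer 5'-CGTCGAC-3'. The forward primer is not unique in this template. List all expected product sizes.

147 bp, 120 bp

The forward primer CTGTTTAA matches the top strand at positions 30–37, 57–64.
The reverse primer's reverse complement is GTCGACG, matching at positions 170–176.
Each forward site pairs with the reverse site to give a product ending at position 176: sizes 147, 120 bp.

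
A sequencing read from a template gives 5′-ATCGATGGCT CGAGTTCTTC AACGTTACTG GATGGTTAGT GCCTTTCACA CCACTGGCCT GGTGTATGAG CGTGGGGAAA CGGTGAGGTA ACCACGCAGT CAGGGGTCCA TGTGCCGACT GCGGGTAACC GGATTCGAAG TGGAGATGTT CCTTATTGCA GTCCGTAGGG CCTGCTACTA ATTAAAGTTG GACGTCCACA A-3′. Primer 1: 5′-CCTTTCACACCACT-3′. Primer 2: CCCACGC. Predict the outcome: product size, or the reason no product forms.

Primer 1 (CCTTTCACACCACT) matches the top strand at positions 42–55; it acts as a forward primer.
Primer 2's reverse complement is GCGTGGG, matching the top strand at positions 70–76; it acts as a reverse primer.
The 3' ends face each other across positions 42–76, giving a 35 bp product.

Yes — a 35 bp product.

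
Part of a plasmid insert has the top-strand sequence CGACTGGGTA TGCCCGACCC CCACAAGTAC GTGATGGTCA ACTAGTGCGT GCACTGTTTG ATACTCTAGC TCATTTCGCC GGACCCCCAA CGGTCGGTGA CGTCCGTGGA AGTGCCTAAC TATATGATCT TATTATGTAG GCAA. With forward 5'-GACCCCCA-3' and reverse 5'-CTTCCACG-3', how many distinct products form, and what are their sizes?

Two products: 97 bp, 31 bp

The forward primer GACCCCCA matches the top strand at positions 16–23, 82–89.
The reverse primer's reverse complement is CGTGGAAG, matching at positions 105–112.
Each forward site pairs with the reverse site to give a product ending at position 112: sizes 97, 31 bp.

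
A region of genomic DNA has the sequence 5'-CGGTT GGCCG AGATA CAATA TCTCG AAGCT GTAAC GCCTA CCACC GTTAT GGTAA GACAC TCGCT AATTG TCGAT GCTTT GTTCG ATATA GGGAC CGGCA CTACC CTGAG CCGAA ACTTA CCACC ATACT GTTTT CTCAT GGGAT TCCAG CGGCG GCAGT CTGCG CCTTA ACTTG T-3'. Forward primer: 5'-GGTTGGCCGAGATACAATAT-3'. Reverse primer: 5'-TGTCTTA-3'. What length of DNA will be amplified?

58 bp

Scanning the template, GGTTGGCCGAGATACAATAT occurs at positions 2–21; this primer anneals to the bottom strand there with its 3' end pointing downstream.
Taking the reverse complement of TGTCTTA gives TAAGACA, found at positions 53–59 on the template; the primer anneals here to the top strand with its 3' end pointing upstream.
Amplicon spans positions 2–59: 58 bp.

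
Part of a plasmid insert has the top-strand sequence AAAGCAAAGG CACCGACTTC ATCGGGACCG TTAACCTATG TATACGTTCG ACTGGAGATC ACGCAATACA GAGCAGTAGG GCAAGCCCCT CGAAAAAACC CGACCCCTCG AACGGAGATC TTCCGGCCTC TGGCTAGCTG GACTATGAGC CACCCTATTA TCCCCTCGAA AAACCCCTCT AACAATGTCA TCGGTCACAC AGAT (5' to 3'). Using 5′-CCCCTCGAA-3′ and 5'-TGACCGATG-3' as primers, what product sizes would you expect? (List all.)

The forward primer CCCCTCGAA matches the top strand at positions 86–94, 104–112, 162–170.
The reverse primer's reverse complement is CATCGGTCA, matching at positions 189–197.
Each forward site pairs with the reverse site to give a product ending at position 197: sizes 112, 94, 36 bp.

112 bp, 94 bp, 36 bp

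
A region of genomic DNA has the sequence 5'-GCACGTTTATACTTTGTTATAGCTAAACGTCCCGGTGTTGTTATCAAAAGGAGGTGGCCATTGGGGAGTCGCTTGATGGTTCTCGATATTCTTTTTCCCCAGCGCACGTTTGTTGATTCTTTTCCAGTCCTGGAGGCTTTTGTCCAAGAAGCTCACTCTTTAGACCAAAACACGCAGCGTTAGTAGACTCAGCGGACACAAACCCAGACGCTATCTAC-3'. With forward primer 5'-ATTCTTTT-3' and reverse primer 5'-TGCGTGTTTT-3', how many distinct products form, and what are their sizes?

Two products: 89 bp, 61 bp

The forward primer ATTCTTTT matches the top strand at positions 88–95, 116–123.
The reverse primer's reverse complement is AAAACACGCA, matching at positions 167–176.
Each forward site pairs with the reverse site to give a product ending at position 176: sizes 89, 61 bp.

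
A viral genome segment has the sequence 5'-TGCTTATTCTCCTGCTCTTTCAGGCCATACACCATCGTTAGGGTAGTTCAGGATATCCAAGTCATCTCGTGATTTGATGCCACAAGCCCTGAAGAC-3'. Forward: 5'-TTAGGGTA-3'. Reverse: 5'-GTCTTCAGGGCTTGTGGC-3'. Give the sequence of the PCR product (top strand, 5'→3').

Forward primer TTAGGGTA is found on the top strand at positions 38–45.
Reverse complement of the reverse primer: GCCACAAGCCCTGAAGAC. This occurs on the top strand at positions 79–96.
The product is the template from position 38 through 96 (59 bp).

5'-TTAGGGTAGTTCAGGATATCCAAGTCATCTCGTGATTTGATGCCACAAGCCCTGAAGAC-3'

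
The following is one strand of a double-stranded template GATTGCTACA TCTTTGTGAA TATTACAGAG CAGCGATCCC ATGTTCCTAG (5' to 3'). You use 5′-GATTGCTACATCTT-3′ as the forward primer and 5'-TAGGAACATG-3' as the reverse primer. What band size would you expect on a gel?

49 bp

Forward primer GATTGCTACATCTT is found on the top strand at positions 1–14.
Reverse complement of the reverse primer: CATGTTCCTA. This occurs on the top strand at positions 40–49.
Amplicon spans positions 1–49: 49 bp.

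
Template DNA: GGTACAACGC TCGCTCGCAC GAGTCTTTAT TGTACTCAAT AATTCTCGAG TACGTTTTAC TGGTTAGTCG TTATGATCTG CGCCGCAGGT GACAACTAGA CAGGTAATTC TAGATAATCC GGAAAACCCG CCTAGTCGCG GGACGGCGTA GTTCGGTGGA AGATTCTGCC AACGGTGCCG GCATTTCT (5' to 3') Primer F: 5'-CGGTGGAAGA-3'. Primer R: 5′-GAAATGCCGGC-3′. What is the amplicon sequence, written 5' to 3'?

Forward primer CGGTGGAAGA is found on the top strand at positions 154–163.
Reverse complement of the reverse primer: GCCGGCATTTC. This occurs on the top strand at positions 177–187.
The product is the template from position 154 through 187 (34 bp).

5'-CGGTGGAAGATTCTGCCAACGGTGCCGGCATTTC-3'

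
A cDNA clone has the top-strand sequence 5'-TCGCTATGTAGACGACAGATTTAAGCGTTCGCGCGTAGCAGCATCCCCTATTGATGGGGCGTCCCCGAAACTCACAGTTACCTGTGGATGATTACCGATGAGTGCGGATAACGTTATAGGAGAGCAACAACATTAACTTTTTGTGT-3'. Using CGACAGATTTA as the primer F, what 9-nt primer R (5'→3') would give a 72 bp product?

5'-CAGGTAACT-3'

The forward primer binds at positions 13–23, so a 72 bp product ends at position 13 + 72 − 1 = 84.
The reverse primer anneals to the top strand over positions 76–84, i.e. to AGTTACCTG.
Its sequence written 5'→3' is the reverse complement: CAGGTAACT.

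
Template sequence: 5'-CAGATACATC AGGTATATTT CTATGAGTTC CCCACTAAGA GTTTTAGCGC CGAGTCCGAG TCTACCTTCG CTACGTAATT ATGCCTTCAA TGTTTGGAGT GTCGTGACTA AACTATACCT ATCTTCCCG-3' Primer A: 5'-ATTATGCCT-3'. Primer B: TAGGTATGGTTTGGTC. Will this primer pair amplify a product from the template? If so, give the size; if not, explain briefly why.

Primer B (TAGGTATGGTTTGGTC) does not match the top strand, and its reverse complement GACCAAACCATACCTA does not match either.
With no annealing site for primer B, no amplification occurs.

No product — primer B has no binding site in the template.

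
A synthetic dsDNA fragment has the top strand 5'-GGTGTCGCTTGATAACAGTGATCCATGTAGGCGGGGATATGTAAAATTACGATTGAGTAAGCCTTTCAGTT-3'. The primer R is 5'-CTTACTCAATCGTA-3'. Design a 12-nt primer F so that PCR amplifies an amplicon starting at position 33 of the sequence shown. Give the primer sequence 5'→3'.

5'-GGGGATATGTAA-3'

The reverse primer's reverse complement TACGATTGAGTAAG matches the template at positions 48–61; the product starts at position 33.
The forward primer is identical to the top strand over positions 33–44: GGGGATATGTAA.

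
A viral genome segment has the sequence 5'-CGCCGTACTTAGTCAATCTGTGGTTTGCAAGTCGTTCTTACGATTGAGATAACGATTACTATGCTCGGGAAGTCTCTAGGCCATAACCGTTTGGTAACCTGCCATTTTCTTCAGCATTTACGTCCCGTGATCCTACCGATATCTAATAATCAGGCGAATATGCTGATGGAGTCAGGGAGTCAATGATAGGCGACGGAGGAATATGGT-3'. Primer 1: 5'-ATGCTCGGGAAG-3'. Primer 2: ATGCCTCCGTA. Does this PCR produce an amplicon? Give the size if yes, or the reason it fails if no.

No product — primer 2 has no binding site in the template.

Primer 2 (ATGCCTCCGTA) does not match the top strand, and its reverse complement TACGGAGGCAT does not match either.
With no annealing site for primer 2, no amplification occurs.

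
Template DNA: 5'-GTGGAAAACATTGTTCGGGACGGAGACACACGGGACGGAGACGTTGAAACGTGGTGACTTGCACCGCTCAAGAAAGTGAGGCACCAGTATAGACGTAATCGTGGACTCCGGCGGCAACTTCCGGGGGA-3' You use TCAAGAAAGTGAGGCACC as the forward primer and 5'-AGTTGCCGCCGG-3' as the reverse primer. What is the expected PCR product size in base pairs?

The forward primer matches the template at positions 68–85.
Taking the reverse complement of AGTTGCCGCCGG gives CCGGCGGCAACT, found at positions 108–119 on the template; the primer anneals here to the top strand with its 3' end pointing upstream.
Amplicon spans positions 68–119: 52 bp.

52 bp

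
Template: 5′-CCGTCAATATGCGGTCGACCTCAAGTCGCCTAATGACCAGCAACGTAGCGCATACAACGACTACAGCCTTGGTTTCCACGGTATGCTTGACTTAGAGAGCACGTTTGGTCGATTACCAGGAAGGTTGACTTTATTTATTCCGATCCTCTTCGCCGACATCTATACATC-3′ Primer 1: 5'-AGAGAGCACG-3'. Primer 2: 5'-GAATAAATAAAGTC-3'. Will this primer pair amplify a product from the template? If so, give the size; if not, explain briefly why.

Yes — a 47 bp product.

Primer 1 (AGAGAGCACG) matches the top strand at positions 94–103; it acts as a forward primer.
Primer 2's reverse complement is GACTTTATTTATTC, matching the top strand at positions 127–140; it acts as a reverse primer.
The 3' ends face each other across positions 94–140, giving a 47 bp product.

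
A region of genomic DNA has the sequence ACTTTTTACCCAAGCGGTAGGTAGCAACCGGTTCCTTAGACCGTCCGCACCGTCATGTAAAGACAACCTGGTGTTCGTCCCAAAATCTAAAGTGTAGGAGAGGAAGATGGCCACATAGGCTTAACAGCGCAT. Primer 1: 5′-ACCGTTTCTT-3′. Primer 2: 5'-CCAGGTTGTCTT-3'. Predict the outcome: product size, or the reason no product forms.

Primer 1 (ACCGTTTCTT) does not match the top strand, and its reverse complement AAGAAACGGT does not match either.
With no annealing site for primer 1, no amplification occurs.

No product — primer 1 has no binding site in the template.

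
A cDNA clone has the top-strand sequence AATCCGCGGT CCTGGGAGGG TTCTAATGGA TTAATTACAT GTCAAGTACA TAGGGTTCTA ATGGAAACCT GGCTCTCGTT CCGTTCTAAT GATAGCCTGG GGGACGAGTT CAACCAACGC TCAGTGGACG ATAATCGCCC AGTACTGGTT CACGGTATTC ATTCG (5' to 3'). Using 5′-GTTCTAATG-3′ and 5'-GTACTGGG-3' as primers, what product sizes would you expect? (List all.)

The forward primer GTTCTAATG matches the top strand at positions 20–28, 55–63, 83–91.
The reverse primer's reverse complement is CCCAGTAC, matching at positions 138–145.
Each forward site pairs with the reverse site to give a product ending at position 145: sizes 126, 91, 63 bp.

126 bp, 91 bp, 63 bp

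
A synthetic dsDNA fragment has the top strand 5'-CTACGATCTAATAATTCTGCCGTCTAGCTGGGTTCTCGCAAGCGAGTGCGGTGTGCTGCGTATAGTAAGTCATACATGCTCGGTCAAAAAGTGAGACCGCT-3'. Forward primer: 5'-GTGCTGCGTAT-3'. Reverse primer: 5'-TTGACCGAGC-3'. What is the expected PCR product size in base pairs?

35 bp

Scanning the template, GTGCTGCGTAT occurs at positions 53–63; this primer anneals to the bottom strand there with its 3' end pointing downstream.
Reverse complement of the reverse primer: GCTCGGTCAA. This occurs on the top strand at positions 78–87.
Amplicon spans positions 53–87: 35 bp.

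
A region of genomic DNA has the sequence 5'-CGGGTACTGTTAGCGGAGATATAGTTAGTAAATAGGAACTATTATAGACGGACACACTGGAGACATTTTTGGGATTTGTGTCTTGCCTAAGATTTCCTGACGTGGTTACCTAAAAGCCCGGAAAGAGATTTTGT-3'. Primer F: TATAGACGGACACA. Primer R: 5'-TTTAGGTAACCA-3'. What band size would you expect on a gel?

72 bp

Scanning the template, TATAGACGGACACA occurs at positions 43–56; this primer anneals to the bottom strand there with its 3' end pointing downstream.
Reverse complement of the reverse primer: TGGTTACCTAAA. This occurs on the top strand at positions 103–114.
The product runs from position 43 to position 114, so its length is 114 − 43 + 1 = 72 bp.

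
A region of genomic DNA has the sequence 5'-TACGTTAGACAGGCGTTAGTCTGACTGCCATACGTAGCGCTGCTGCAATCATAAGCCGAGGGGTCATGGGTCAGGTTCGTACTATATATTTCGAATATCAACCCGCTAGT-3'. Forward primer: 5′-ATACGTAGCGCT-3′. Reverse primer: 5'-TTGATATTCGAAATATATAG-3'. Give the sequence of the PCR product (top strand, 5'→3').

The forward primer matches the template at positions 30–41.
Reverse complement of the reverse primer: CTATATATTTCGAATATCAA. This occurs on the top strand at positions 82–101.
The product is the template from position 30 through 101 (72 bp).

5'-ATACGTAGCGCTGCTGCAATCATAAGCCGAGGGGTCATGGGTCAGGTTCGTACTATATATTTCGAATATCAA-3'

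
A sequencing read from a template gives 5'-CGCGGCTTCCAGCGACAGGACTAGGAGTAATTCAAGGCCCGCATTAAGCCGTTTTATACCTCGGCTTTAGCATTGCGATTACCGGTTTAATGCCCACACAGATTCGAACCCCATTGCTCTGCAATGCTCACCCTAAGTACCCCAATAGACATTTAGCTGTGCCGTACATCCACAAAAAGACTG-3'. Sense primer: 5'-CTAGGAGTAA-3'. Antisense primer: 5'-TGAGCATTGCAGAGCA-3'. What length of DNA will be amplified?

Scanning the template, CTAGGAGTAA occurs at positions 21–30; this primer anneals to the bottom strand there with its 3' end pointing downstream.
The reverse primer's reverse complement is TGCTCTGCAATGCTCA, which matches the template at positions 115–130.
Product length = (reverse-primer end) − (forward-primer start) + 1 = 130 − 21 + 1 = 110 bp.

110 bp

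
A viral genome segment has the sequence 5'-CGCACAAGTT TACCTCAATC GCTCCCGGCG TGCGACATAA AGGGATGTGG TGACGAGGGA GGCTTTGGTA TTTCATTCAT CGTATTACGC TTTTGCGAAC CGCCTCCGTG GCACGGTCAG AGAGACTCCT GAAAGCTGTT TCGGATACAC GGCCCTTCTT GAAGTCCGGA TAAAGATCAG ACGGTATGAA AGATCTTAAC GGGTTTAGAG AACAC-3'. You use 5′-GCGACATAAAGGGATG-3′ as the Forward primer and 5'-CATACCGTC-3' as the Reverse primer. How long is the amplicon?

Scanning the template, GCGACATAAAGGGATG occurs at positions 32–47; this primer anneals to the bottom strand there with its 3' end pointing downstream.
The reverse primer's reverse complement is GACGGTATG, which matches the template at positions 180–188.
Product length = (reverse-primer end) − (forward-primer start) + 1 = 188 − 32 + 1 = 157 bp.

157 bp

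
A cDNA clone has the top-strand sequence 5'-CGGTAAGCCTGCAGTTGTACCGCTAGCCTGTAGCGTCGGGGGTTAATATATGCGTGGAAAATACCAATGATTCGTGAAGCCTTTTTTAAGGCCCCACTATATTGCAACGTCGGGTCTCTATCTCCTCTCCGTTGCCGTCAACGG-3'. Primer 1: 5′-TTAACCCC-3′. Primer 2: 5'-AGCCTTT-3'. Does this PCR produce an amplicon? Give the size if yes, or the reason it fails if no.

No product — the primers' 3' ends point away from each other.

Primer 1 (TTAACCCC) has reverse complement GGGGTTAA, which matches the top strand at positions 39–46; primer 1 anneals to the top strand there with its 3' end pointing upstream toward position 39.
Primer 2 (AGCCTTT) matches the top strand directly at positions 78–84; it anneals to the bottom strand with its 3' end pointing downstream toward position 84.
The 3' ends diverge (primer 1 extends toward position 1, primer 2 toward position 144), so the primers never converge on a shared product.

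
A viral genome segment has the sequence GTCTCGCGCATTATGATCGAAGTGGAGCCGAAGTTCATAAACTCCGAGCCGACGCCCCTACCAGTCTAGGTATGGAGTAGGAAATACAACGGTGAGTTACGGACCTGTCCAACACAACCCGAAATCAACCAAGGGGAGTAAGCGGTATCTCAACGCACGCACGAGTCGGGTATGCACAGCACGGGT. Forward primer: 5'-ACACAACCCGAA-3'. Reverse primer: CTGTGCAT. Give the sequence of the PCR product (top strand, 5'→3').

5'-ACACAACCCGAAATCAACCAAGGGGAGTAAGCGGTATCTCAACGCACGCACGAGTCGGGTATGCACAG-3'

Scanning the template, ACACAACCCGAA occurs at positions 112–123; this primer anneals to the bottom strand there with its 3' end pointing downstream.
Taking the reverse complement of CTGTGCAT gives ATGCACAG, found at positions 172–179 on the template; the primer anneals here to the top strand with its 3' end pointing upstream.
The product is the template from position 112 through 179 (68 bp).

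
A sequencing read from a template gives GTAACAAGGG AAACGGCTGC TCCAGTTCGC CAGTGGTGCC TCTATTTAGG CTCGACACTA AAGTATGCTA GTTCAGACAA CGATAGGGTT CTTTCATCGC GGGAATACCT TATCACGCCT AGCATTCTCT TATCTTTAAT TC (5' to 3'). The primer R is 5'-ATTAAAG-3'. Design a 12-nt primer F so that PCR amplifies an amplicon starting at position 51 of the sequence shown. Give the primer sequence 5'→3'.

5'-CTCGACACTAAA-3'

The reverse primer's reverse complement CTTTAAT matches the template at positions 134–140; the product starts at position 51.
The forward primer is identical to the top strand over positions 51–62: CTCGACACTAAA.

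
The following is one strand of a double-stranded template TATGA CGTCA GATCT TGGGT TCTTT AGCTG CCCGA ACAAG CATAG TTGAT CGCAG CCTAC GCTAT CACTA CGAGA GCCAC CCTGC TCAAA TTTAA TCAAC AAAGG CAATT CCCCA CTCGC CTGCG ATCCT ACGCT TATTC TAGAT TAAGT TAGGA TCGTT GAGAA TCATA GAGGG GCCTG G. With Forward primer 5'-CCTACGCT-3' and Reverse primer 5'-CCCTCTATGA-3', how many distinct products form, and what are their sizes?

Two products: 120 bp, 48 bp

The forward primer CCTACGCT matches the top strand at positions 56–63, 128–135.
The reverse primer's reverse complement is TCATAGAGGG, matching at positions 166–175.
Each forward site pairs with the reverse site to give a product ending at position 175: sizes 120, 48 bp.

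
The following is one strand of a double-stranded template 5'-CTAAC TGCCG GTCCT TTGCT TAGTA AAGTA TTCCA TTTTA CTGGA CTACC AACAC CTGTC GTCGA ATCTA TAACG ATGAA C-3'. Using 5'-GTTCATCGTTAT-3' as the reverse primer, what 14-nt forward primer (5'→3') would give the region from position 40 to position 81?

5'-ACTGGACTACCAAC-3'

The reverse primer's reverse complement ATAACGATGAAC matches the template at positions 70–81; the product starts at position 40.
The forward primer is identical to the top strand over positions 40–53: ACTGGACTACCAAC.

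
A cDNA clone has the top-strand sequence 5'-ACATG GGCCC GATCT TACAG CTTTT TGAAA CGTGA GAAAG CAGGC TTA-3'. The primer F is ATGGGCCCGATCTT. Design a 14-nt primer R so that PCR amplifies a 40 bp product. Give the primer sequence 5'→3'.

The forward primer binds at positions 3–16, so a 40 bp product ends at position 3 + 40 − 1 = 42.
The reverse primer anneals to the top strand over positions 29–42, i.e. to AACGTGAGAAAGCA.
Its sequence written 5'→3' is the reverse complement: TGCTTTCTCACGTT.

5'-TGCTTTCTCACGTT-3'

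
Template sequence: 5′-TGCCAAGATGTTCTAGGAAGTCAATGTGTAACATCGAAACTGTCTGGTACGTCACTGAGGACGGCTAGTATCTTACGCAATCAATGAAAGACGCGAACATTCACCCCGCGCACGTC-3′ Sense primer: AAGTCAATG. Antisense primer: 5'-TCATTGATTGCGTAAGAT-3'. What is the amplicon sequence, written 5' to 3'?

5'-AAGTCAATGTGTAACATCGAAACTGTCTGGTACGTCACTGAGGACGGCTAGTATCTTACGCAATCAATGA-3'

Forward primer AAGTCAATG is found on the top strand at positions 18–26.
The reverse primer's reverse complement is ATCTTACGCAATCAATGA, which matches the template at positions 70–87.
The product is the template from position 18 through 87 (70 bp).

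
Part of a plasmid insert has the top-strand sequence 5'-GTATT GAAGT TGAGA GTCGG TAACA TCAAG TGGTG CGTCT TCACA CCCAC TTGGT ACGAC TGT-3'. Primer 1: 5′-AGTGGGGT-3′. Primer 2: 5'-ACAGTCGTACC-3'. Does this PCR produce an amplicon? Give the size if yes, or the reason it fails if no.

Primer 1 (AGTGGGGT) does not match the top strand, and its reverse complement ACCCCACT does not match either.
With no annealing site for primer 1, no amplification occurs.

No product — primer 1 has no binding site in the template.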